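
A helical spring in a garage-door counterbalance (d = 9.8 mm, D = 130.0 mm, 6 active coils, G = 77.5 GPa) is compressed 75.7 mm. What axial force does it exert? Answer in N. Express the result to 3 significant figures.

k = Gd⁴/(8D³N_a) = (77.5×10³)(9.8⁴)/(8·130.0³·6) = 6.7785 N/mm
F = k·δ = 6.7785 × 75.7 = 513.13 N

513 N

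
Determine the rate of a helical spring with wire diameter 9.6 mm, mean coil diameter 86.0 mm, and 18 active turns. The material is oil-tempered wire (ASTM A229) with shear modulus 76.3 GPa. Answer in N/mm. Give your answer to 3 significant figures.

7.08 N/mm

k = Gd⁴/(8D³N_a) = (76.3×10³ × 9.6⁴) / (8 × 86.0³ × 18)
  = 6.48051e+08 / 9.15921e+07 = 7.0754 N/mm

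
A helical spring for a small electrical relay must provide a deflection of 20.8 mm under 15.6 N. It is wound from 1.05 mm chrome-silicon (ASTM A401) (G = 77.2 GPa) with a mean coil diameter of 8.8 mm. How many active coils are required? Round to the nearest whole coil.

Required rate k = F/δ = 15.6/20.8 = 0.75 N/mm
N_a = Gd⁴/(8D³k) = (77.2×10³ × 1.05⁴)/(8 × 8.8³ × 0.75)
    = 93837.1 / 4088.83 = 22.95 → 23 coils

23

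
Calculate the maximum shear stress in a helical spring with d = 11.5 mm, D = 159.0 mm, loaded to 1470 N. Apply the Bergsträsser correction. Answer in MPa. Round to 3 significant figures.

429 MPa

Spring index C = D/d = 159.0/11.5 = 13.8261
K_B = (4C+2)/(4C−3) = 57.304/52.304 = 1.0956
τ₀ = 8FD/(πd³) = 8·1470·159.0/(π·11.5³) = 1.86984e+06/4778 = 391.35 MPa
τ_max = K·τ₀ = 1.0956 × 391.35 = 428.76 MPa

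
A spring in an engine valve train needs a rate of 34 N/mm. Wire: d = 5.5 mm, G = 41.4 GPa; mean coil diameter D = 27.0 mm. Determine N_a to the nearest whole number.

N_a = Gd⁴/(8D³k) = (41.4×10³ × 5.5⁴)/(8 × 27.0³ × 34)
    = 3.78836e+07 / 5.35378e+06 = 7.076 → 7 coils

7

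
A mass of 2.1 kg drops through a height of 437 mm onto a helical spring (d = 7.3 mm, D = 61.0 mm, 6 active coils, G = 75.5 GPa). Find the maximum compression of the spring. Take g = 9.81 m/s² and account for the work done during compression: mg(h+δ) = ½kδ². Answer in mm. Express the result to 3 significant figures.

k = Gd⁴/(8D³N_a) = (75.5×10³)(7.3⁴)/(8·61.0³·6) = 19.679 N/mm
W = mg = 2.1 × 9.81 = 20.601 N
½kδ² − Wδ − Wh = 0 → δ = (W + √(W² + 2kWh))/k
δ = (20.601 + √(424.4 + 354330))/19.679 = (20.601 + 595.61)/19.679 = 31.313 mm

31.3 mm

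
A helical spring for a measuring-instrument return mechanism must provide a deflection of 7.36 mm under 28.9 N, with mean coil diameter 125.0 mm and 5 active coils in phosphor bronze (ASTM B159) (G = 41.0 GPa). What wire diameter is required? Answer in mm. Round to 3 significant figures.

Required rate k = F/δ = 28.9/7.36 = 3.9266 N/mm
d = (8D³N_a·k / G)^(1/4) = (8·125.0³·5·3.9266 / (41.0×10³))^0.25
  = (7482.1)^0.25 = 9.3005 mm

9.30 mm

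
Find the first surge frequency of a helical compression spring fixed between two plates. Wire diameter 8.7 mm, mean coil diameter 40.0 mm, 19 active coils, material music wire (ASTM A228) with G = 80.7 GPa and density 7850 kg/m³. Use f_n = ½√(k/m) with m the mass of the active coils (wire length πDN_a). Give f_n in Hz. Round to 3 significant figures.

103 Hz

k = Gd⁴/(8D³N_a) = (80.7×10³)(8.7⁴)/(8·40.0³·19) = 47.526 N/mm = 47526 N/m
Wire length L = πDN_a = π·40.0·19 = 2387.6 mm
m = ρ·(πd²/4)·L = 7850 × 59.447×10⁻⁶ m² × 2.3876 m = 1.1142 kg
f_n = ½√(k/m) = 0.5·√(47526/1.1142) = 0.5·√(42655) = 103.26 Hz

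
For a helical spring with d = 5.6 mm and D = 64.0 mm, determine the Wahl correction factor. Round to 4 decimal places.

1.1257

C = D/d = 64.0/5.6 = 11.4286
K_W = (4C−1)/(4C−4) + 0.615/C = 44.714/41.714 + 0.0538 = 1.1257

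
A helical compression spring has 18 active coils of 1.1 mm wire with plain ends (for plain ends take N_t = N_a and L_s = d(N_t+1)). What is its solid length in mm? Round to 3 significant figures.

20.9 mm

plain ends: N_t = N_a = 18
L_s = d·(N_t+1) = 1.1 × 19 = 20.9 mm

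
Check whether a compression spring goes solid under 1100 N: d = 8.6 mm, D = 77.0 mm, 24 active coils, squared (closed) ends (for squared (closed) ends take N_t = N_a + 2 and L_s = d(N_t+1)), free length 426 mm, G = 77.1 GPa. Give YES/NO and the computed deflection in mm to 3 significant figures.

YES, δ = 229 mm

k = Gd⁴/(8D³N_a) = (77.1×10³)(8.6⁴)/(8·77.0³·24) = 4.8114 N/mm
N_t = 26; L_s = 8.6·27 = 232.2 mm; δ_solid = L₀ − L_s = 426 − 232.2 = 193.8 mm
δ = F/k = 1100/4.8114 = 228.62 mm
δ ≥ δ_solid → spring goes solid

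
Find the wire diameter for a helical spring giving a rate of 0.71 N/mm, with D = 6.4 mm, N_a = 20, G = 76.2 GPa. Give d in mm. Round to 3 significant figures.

d = (8D³N_a·k / G)^(1/4) = (8·6.4³·20·0.71 / (76.2×10³))^0.25
  = (0.39081)^0.25 = 0.7907 mm

0.791 mm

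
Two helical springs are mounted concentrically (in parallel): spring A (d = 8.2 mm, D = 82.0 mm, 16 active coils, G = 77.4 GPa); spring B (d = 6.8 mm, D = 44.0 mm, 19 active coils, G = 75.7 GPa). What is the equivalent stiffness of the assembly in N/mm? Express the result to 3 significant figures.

k_A = Gd⁴/(8D³N_a) = (77.4×10³)(8.2⁴)/(8·82.0³·16) = 4.9584 N/mm
k_B = Gd⁴/(8D³N_a) = (75.7×10³)(6.8⁴)/(8·44.0³·19) = 12.501 N/mm
Parallel: k_eq = 4.9584 + 12.501 = 17.459 N/mm

17.5 N/mm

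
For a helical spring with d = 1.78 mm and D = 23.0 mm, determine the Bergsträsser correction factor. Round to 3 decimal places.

C = D/d = 23.0/1.78 = 12.9213
K_B = (4C+2)/(4C−3) = 53.685/48.685 = 1.1027

1.103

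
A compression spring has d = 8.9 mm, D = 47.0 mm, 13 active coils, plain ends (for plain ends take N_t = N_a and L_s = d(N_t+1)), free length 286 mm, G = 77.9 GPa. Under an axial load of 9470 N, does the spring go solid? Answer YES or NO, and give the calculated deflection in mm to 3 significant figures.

k = Gd⁴/(8D³N_a) = (77.9×10³)(8.9⁴)/(8·47.0³·13) = 45.266 N/mm
N_t = 13; L_s = 8.9·14 = 124.6 mm; δ_solid = L₀ − L_s = 286 − 124.6 = 161.4 mm
δ = F/k = 9470/45.266 = 209.21 mm
δ ≥ δ_solid → spring goes solid

YES, δ = 209 mm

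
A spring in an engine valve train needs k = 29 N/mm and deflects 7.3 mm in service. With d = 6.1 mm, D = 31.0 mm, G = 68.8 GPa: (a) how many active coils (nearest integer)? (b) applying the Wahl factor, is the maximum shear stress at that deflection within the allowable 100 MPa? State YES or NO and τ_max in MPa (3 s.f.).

N_a = Gd⁴/(8D³k) = (68.8×10³)(6.1⁴)/(8·31.0³·29) = 13.78 → N_a = 14
Actual rate k = Gd⁴/(8D³·14) = 28.55 N/mm
Working load F = kδ = 28.55·7.3 = 208.41 N
C = 31.0/6.1 = 5.0820; K_W = (4C−1)/(4C−4)+0.615/C = 1.3048
τ_max = K_W·8FD/(πd³) = 1.3048·72.484 = 94.573 MPa
τ_max ≤ 100 MPa → acceptable

(a) 14 coils; (b) YES, τ_max = 94.6 MPa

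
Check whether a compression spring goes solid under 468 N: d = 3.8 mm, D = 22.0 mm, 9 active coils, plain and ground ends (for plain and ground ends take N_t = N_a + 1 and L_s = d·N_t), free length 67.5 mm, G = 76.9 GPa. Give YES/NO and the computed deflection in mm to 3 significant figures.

NO, δ = 22.4 mm

k = Gd⁴/(8D³N_a) = (76.9×10³)(3.8⁴)/(8·22.0³·9) = 20.915 N/mm
N_t = 10; L_s = 3.8·10 = 38 mm; δ_solid = L₀ − L_s = 67.5 − 38 = 29.5 mm
δ = F/k = 468/20.915 = 22.376 mm
δ < δ_solid → spring does not go solid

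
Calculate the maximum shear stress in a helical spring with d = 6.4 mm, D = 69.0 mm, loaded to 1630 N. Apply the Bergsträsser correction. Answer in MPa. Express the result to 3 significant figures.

Spring index C = D/d = 69.0/6.4 = 10.7812
K_B = (4C+2)/(4C−3) = 45.125/40.125 = 1.1246
τ₀ = 8FD/(πd³) = 8·1630·69.0/(π·6.4³) = 899760/823.55 = 1092.5 MPa
τ_max = K·τ₀ = 1.1246 × 1092.5 = 1228.7 MPa

1230 MPa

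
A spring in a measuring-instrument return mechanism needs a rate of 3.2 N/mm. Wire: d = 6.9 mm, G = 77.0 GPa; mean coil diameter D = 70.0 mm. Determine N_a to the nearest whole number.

20

N_a = Gd⁴/(8D³k) = (77.0×10³ × 6.9⁴)/(8 × 70.0³ × 3.2)
    = 1.74537e+08 / 8.7808e+06 = 19.88 → 20 coils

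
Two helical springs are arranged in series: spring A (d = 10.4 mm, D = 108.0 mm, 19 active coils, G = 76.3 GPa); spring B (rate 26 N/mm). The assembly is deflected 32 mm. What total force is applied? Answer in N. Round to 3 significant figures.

k_A = Gd⁴/(8D³N_a) = (76.3×10³)(10.4⁴)/(8·108.0³·19) = 4.6617 N/mm
Series: 1/k_eq = 1/4.6617 + 1/26 = 0.25298; k_eq = 3.9529 N/mm
F = k_eq·δ = 3.9529·32 = 126.49 N

126 N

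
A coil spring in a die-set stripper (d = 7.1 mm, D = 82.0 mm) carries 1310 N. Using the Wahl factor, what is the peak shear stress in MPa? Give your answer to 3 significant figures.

Spring index C = D/d = 82.0/7.1 = 11.5493
K_W = (4C−1)/(4C−4) + 0.615/C = 45.197/42.197 + 0.0532 = 1.1243
τ₀ = 8FD/(πd³) = 8·1310·82.0/(π·7.1³) = 859360/1124.4 = 764.28 MPa
τ_max = K·τ₀ = 1.1243 × 764.28 = 859.31 MPa

859 MPa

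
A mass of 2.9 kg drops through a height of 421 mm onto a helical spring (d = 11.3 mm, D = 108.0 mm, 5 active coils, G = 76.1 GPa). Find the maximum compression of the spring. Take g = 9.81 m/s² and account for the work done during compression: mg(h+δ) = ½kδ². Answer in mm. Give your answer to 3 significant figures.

k = Gd⁴/(8D³N_a) = (76.1×10³)(11.3⁴)/(8·108.0³·5) = 24.624 N/mm
W = mg = 2.9 × 9.81 = 28.449 N
½kδ² − Wδ − Wh = 0 → δ = (W + √(W² + 2kWh))/k
δ = (28.449 + √(809.35 + 589856))/24.624 = (28.449 + 768.55)/24.624 = 32.366 mm

32.4 mm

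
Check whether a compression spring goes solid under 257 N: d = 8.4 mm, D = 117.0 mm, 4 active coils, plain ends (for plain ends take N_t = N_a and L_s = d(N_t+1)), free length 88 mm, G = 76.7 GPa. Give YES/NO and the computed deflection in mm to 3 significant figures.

NO, δ = 34.5 mm

k = Gd⁴/(8D³N_a) = (76.7×10³)(8.4⁴)/(8·117.0³·4) = 7.4508 N/mm
N_t = 4; L_s = 8.4·5 = 42 mm; δ_solid = L₀ − L_s = 88 − 42 = 46 mm
δ = F/k = 257/7.4508 = 34.493 mm
δ < δ_solid → spring does not go solid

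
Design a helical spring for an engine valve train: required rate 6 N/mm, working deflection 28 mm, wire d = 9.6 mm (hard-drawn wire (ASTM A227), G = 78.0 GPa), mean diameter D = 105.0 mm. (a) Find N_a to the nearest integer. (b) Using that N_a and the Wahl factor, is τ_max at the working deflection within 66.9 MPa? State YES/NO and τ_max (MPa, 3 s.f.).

N_a = Gd⁴/(8D³k) = (78.0×10³)(9.6⁴)/(8·105.0³·6) = 11.92 → N_a = 12
Actual rate k = Gd⁴/(8D³·12) = 5.9613 N/mm
Working load F = kδ = 5.9613·28 = 166.92 N
C = 105.0/9.6 = 10.9375; K_W = (4C−1)/(4C−4)+0.615/C = 1.1317
τ_max = K_W·8FD/(πd³) = 1.1317·50.445 = 57.088 MPa
τ_max ≤ 66.9 MPa → acceptable

(a) 12 coils; (b) YES, τ_max = 57.1 MPa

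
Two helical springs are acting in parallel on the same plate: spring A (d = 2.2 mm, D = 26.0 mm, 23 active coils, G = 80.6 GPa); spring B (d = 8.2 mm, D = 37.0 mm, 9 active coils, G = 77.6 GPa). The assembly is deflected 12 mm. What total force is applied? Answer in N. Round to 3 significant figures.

1160 N

k_A = Gd⁴/(8D³N_a) = (80.6×10³)(2.2⁴)/(8·26.0³·23) = 0.58383 N/mm
k_B = Gd⁴/(8D³N_a) = (77.6×10³)(8.2⁴)/(8·37.0³·9) = 96.201 N/mm
Parallel: k_eq = 0.58383 + 96.201 = 96.785 N/mm
F = k_eq·δ = 96.785·12 = 1161.4 N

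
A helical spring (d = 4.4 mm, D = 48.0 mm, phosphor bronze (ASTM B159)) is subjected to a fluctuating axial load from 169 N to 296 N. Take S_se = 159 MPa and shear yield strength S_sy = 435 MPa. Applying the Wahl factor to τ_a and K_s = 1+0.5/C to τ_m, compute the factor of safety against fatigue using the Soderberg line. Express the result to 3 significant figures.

0.689

C = D/d = 48.0/4.4 = 10.9091; K_W = (4C−1)/(4C−4)+0.615/C = 1.1321; K_s = 1+0.5/C = 1.0458
F_a = (F_max−F_min)/2 = 63.5 N; F_m = (F_max+F_min)/2 = 232.5 N
τ_a = K_W·8F_aD/(πd³) = 1.1321 × 91.117 = 103.15 MPa
τ_m = K_s·8F_mD/(πd³) = 1.0458 × 333.62 = 348.91 MPa
Soderberg: 1/n_f = τ_a/S_se + τ_m/S_sy = 103.15/159 + 348.91/435 = 0.64874 + 0.80208 = 1.4508
n_f = 1/1.4508 = 0.6893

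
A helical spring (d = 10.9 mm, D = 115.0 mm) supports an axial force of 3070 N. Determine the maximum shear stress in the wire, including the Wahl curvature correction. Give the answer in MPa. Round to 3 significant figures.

Spring index C = D/d = 115.0/10.9 = 10.5505
K_W = (4C−1)/(4C−4) + 0.615/C = 41.202/38.202 + 0.0583 = 1.1368
τ₀ = 8FD/(πd³) = 8·3070·115.0/(π·10.9³) = 2.8244e+06/4068.5 = 694.22 MPa
τ_max = K·τ₀ = 1.1368 × 694.22 = 789.2 MPa

789 MPa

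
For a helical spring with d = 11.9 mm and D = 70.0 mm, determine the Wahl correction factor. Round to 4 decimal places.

C = D/d = 70.0/11.9 = 5.8824
K_W = (4C−1)/(4C−4) + 0.615/C = 22.529/19.529 + 0.1046 = 1.2582

1.2582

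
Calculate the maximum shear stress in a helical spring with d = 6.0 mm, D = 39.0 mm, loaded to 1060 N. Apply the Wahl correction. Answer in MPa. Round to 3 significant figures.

600 MPa

Spring index C = D/d = 39.0/6.0 = 6.5000
K_W = (4C−1)/(4C−4) + 0.615/C = 25.000/22.000 + 0.0946 = 1.2310
τ₀ = 8FD/(πd³) = 8·1060·39.0/(π·6.0³) = 330720/678.58 = 487.37 MPa
τ_max = K·τ₀ = 1.2310 × 487.37 = 599.94 MPa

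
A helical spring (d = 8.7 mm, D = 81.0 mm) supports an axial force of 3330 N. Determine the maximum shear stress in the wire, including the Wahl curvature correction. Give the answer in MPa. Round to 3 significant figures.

Spring index C = D/d = 81.0/8.7 = 9.3103
K_W = (4C−1)/(4C−4) + 0.615/C = 36.241/33.241 + 0.0661 = 1.1563
τ₀ = 8FD/(πd³) = 8·3330·81.0/(π·8.7³) = 2.15784e+06/2068.7 = 1043.1 MPa
τ_max = K·τ₀ = 1.1563 × 1043.1 = 1206.1 MPa

1210 MPa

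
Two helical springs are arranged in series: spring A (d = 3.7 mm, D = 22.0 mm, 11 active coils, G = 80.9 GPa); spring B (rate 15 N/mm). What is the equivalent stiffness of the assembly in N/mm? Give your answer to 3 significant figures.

k_A = Gd⁴/(8D³N_a) = (80.9×10³)(3.7⁴)/(8·22.0³·11) = 16.181 N/mm
Series: 1/k_eq = 1/16.181 + 1/15 = 0.12847; k_eq = 7.7841 N/mm

7.78 N/mm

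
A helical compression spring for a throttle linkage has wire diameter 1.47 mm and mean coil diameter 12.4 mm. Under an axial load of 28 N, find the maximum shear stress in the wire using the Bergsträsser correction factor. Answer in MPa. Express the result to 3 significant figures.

Spring index C = D/d = 12.4/1.47 = 8.4354
K_B = (4C+2)/(4C−3) = 35.741/30.741 = 1.1626
τ₀ = 8FD/(πd³) = 8·28·12.4/(π·1.47³) = 2777.6/9.9793 = 278.34 MPa
τ_max = K·τ₀ = 1.1626 × 278.34 = 323.61 MPa

324 MPa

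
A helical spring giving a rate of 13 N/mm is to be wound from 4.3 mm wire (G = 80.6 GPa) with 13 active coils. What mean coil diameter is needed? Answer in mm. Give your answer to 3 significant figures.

27.3 mm

D = (Gd⁴/(8N_a·k))^(1/3) = (80.6×10³·4.3⁴/(8·13·13))^(1/3)
  = (20381.3)^(1/3) = 27.3156 mm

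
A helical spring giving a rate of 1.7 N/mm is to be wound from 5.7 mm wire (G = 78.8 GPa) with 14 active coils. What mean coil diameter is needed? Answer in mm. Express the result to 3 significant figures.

D = (Gd⁴/(8N_a·k))^(1/3) = (78.8×10³·5.7⁴/(8·14·1.7))^(1/3)
  = (436877)^(1/3) = 75.8786 mm

75.9 mm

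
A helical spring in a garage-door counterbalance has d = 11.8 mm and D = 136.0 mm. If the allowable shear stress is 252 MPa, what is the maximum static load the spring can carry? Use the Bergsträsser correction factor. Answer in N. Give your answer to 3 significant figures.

C = D/d = 136.0/11.8 = 11.5254
K_B = (4C+2)/(4C−3) = 48.102/43.102 = 1.1160
τ_max = K·8FD/(πd³) → F_max = τ_allow·πd³/(8DK)
F_max = 252·π·11.8³/(8·136.0·1.1160) = 1.3008e+06/1214.2 = 1071.3 N

1070 N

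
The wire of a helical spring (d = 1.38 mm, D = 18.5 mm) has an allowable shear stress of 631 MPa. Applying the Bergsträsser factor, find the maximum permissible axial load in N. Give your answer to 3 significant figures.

32.0 N

C = D/d = 18.5/1.38 = 13.4058
K_B = (4C+2)/(4C−3) = 55.623/50.623 = 1.0988
τ_max = K·8FD/(πd³) → F_max = τ_allow·πd³/(8DK)
F_max = 631·π·1.38³/(8·18.5·1.0988) = 5209.7/162.62 = 32.037 N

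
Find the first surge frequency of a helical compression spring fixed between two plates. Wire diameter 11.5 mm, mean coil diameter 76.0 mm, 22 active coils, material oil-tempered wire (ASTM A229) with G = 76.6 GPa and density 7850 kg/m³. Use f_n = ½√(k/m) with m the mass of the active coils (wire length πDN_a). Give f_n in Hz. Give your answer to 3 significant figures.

31.8 Hz

k = Gd⁴/(8D³N_a) = (76.6×10³)(11.5⁴)/(8·76.0³·22) = 17.341 N/mm = 17341 N/m
Wire length L = πDN_a = π·76.0·22 = 5252.7 mm
m = ρ·(πd²/4)·L = 7850 × 103.87×10⁻⁶ m² × 5.2527 m = 4.2829 kg
f_n = ½√(k/m) = 0.5·√(17341/4.2829) = 0.5·√(4048.8) = 31.815 Hz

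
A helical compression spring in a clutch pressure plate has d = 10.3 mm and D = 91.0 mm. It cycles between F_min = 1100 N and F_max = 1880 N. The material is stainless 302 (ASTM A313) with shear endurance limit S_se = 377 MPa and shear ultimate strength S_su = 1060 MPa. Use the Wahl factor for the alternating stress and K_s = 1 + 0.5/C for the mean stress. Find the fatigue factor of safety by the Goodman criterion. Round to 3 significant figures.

C = D/d = 91.0/10.3 = 8.8350; K_W = (4C−1)/(4C−4)+0.615/C = 1.1653; K_s = 1+0.5/C = 1.0566
F_a = (F_max−F_min)/2 = 390 N; F_m = (F_max+F_min)/2 = 1490 N
τ_a = K_W·8F_aD/(πd³) = 1.1653 × 82.706 = 96.38 MPa
τ_m = K_s·8F_mD/(πd³) = 1.0566 × 315.98 = 333.86 MPa
Goodman: 1/n_f = τ_a/S_se + τ_m/S_su = 96.38/377 + 333.86/1060 = 0.25565 + 0.31496 = 0.57061
n_f = 1/0.57061 = 1.753

1.75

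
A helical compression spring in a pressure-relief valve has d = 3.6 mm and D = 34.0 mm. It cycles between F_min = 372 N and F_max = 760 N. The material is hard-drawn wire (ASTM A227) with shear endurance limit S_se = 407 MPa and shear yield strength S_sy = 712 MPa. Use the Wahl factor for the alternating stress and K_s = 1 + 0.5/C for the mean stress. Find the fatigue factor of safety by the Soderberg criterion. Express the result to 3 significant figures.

C = D/d = 34.0/3.6 = 9.4444; K_W = (4C−1)/(4C−4)+0.615/C = 1.1539; K_s = 1+0.5/C = 1.0529
F_a = (F_max−F_min)/2 = 194 N; F_m = (F_max+F_min)/2 = 566 N
τ_a = K_W·8F_aD/(πd³) = 1.1539 × 360.01 = 415.43 MPa
τ_m = K_s·8F_mD/(πd³) = 1.0529 × 1050.3 = 1105.9 MPa
Soderberg: 1/n_f = τ_a/S_se + τ_m/S_sy = 415.43/407 + 1105.9/712 = 1.02070 + 1.55329 = 2.574
n_f = 1/2.574 = 0.3885

0.389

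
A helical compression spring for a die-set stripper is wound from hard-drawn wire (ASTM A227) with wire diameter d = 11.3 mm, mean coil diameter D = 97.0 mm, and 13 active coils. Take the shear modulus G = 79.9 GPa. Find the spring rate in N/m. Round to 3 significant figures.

13700 N/m

k = Gd⁴/(8D³N_a) = (79.9×10³ × 11.3⁴) / (8 × 97.0³ × 13)
  = 1.30275e+09 / 9.4918e+07 = 13.725 N/mm = 13725 N/m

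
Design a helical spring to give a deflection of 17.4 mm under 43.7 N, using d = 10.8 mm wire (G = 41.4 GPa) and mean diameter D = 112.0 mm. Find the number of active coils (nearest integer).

Required rate k = F/δ = 43.7/17.4 = 2.5115 N/mm
N_a = Gd⁴/(8D³k) = (41.4×10³ × 10.8⁴)/(8 × 112.0³ × 2.5115)
    = 5.63242e+08 / 2.82277e+07 = 19.95 → 20 coils

20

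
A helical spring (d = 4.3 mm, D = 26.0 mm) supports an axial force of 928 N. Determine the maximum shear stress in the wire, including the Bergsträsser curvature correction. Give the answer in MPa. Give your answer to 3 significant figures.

Spring index C = D/d = 26.0/4.3 = 6.0465
K_B = (4C+2)/(4C−3) = 26.186/21.186 = 1.2360
τ₀ = 8FD/(πd³) = 8·928·26.0/(π·4.3³) = 193024/249.78 = 772.78 MPa
τ_max = K·τ₀ = 1.2360 × 772.78 = 955.16 MPa

955 MPa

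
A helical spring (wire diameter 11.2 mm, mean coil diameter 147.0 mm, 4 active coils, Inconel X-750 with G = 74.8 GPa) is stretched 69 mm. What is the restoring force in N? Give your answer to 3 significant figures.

k = Gd⁴/(8D³N_a) = (74.8×10³)(11.2⁴)/(8·147.0³·4) = 11.579 N/mm
F = k·δ = 11.579 × 69 = 798.95 N

799 N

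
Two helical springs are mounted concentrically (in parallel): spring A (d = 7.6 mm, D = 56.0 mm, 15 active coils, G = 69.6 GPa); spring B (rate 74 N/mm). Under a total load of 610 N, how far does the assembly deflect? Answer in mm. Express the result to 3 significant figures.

k_A = Gd⁴/(8D³N_a) = (69.6×10³)(7.6⁴)/(8·56.0³·15) = 11.018 N/mm
Parallel: k_eq = 11.018 + 74 = 85.018 N/mm
δ = F/k_eq = 610/85.018 = 7.1749 mm

7.17 mm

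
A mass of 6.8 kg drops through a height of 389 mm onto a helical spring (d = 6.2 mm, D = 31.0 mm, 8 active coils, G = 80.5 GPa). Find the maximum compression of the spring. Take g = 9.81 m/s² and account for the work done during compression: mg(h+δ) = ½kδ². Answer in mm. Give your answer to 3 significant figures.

29.9 mm

k = Gd⁴/(8D³N_a) = (80.5×10³)(6.2⁴)/(8·31.0³·8) = 62.388 N/mm
W = mg = 6.8 × 9.81 = 66.708 N
½kδ² − Wδ − Wh = 0 → δ = (W + √(W² + 2kWh))/k
δ = (66.708 + √(4450 + 3.23784e+06))/62.388 = (66.708 + 1800.6)/62.388 = 29.931 mm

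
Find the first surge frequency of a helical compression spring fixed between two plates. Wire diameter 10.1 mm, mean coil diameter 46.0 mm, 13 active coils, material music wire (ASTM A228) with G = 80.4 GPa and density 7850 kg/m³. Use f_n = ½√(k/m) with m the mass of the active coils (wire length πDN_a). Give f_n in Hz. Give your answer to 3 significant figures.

132 Hz

k = Gd⁴/(8D³N_a) = (80.4×10³)(10.1⁴)/(8·46.0³·13) = 82.648 N/mm = 82648 N/m
Wire length L = πDN_a = π·46.0·13 = 1878.7 mm
m = ρ·(πd²/4)·L = 7850 × 80.118×10⁻⁶ m² × 1.8787 m = 1.1816 kg
f_n = ½√(k/m) = 0.5·√(82648/1.1816) = 0.5·√(69949) = 132.24 Hz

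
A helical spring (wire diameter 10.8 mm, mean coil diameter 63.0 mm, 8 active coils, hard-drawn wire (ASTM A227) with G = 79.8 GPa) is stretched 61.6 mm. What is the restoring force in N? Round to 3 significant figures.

4180 N

k = Gd⁴/(8D³N_a) = (79.8×10³)(10.8⁴)/(8·63.0³·8) = 67.842 N/mm
F = k·δ = 67.842 × 61.6 = 4179 N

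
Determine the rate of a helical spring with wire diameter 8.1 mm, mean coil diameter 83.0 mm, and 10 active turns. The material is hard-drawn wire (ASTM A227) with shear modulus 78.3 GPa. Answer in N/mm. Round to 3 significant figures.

k = Gd⁴/(8D³N_a) = (78.3×10³ × 8.1⁴) / (8 × 83.0³ × 10)
  = 3.37056e+08 / 4.5743e+07 = 7.3685 N/mm

7.37 N/mm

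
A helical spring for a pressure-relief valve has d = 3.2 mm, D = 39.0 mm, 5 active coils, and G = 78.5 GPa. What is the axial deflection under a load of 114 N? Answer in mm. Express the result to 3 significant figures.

32.9 mm

k = Gd⁴/(8D³N_a) = (78.5×10³)(3.2⁴)/(8·39.0³·5) = 3.4691 N/mm
δ = F/k = 114 / 3.4691 = 32.862 mm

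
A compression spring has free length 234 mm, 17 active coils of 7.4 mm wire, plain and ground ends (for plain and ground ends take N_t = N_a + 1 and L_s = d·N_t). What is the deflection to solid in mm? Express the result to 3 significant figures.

101 mm

N_t = 18; L_s = 7.4·18 = 133.2 mm
δ_solid = L₀ − L_s = 234 − 133.2 = 100.8 mm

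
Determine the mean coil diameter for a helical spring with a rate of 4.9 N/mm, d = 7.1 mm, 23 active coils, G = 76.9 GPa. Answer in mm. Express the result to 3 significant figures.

D = (Gd⁴/(8N_a·k))^(1/3) = (76.9×10³·7.1⁴/(8·23·4.9))^(1/3)
  = (216743)^(1/3) = 60.0688 mm

60.1 mm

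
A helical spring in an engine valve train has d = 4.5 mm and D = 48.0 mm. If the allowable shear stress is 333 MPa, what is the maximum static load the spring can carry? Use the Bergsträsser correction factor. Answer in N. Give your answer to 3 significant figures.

220 N

C = D/d = 48.0/4.5 = 10.6667
K_B = (4C+2)/(4C−3) = 44.667/39.667 = 1.1261
τ_max = K·8FD/(πd³) → F_max = τ_allow·πd³/(8DK)
F_max = 333·π·4.5³/(8·48.0·1.1261) = 95330/432.4 = 220.47 N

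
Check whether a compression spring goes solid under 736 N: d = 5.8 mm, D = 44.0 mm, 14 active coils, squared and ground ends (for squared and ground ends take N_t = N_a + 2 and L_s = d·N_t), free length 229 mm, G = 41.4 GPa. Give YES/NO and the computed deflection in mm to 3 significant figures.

k = Gd⁴/(8D³N_a) = (41.4×10³)(5.8⁴)/(8·44.0³·14) = 4.9106 N/mm
N_t = 16; L_s = 5.8·16 = 92.8 mm; δ_solid = L₀ − L_s = 229 − 92.8 = 136.2 mm
δ = F/k = 736/4.9106 = 149.88 mm
δ ≥ δ_solid → spring goes solid

YES, δ = 150 mm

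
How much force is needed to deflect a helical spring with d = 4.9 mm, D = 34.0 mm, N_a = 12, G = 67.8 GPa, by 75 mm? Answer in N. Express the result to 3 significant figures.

777 N

k = Gd⁴/(8D³N_a) = (67.8×10³)(4.9⁴)/(8·34.0³·12) = 10.359 N/mm
F = k·δ = 10.359 × 75 = 776.9 N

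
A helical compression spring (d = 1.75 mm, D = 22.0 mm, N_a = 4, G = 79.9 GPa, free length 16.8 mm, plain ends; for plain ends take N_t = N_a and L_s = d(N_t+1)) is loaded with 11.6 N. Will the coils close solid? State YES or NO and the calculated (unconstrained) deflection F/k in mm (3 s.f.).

NO, δ = 5.27 mm

k = Gd⁴/(8D³N_a) = (79.9×10³)(1.75⁴)/(8·22.0³·4) = 2.1993 N/mm
N_t = 4; L_s = 1.75·5 = 8.75 mm; δ_solid = L₀ − L_s = 16.8 − 8.75 = 8.05 mm
δ = F/k = 11.6/2.1993 = 5.2744 mm
δ < δ_solid → spring does not go solid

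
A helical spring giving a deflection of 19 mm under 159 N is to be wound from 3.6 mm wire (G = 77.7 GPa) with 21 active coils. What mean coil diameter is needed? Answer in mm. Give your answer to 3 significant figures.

Required rate k = F/δ = 159/19 = 8.3684 N/mm
D = (Gd⁴/(8N_a·k))^(1/3) = (77.7×10³·3.6⁴/(8·21·8.3684))^(1/3)
  = (9282.78)^(1/3) = 21.0165 mm

21.0 mm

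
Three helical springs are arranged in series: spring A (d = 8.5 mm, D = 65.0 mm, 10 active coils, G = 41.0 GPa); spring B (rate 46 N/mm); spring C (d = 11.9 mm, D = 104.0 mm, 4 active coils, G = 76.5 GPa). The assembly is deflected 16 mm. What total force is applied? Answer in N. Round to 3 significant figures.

108 N

k_A = Gd⁴/(8D³N_a) = (41.0×10³)(8.5⁴)/(8·65.0³·10) = 9.7416 N/mm
k_C = Gd⁴/(8D³N_a) = (76.5×10³)(11.9⁴)/(8·104.0³·4) = 42.619 N/mm
Series: 1/k_eq = 1/9.7416 + 1/46 + 1/42.619 = 0.14786; k_eq = 6.7633 N/mm
F = k_eq·δ = 6.7633·16 = 108.21 N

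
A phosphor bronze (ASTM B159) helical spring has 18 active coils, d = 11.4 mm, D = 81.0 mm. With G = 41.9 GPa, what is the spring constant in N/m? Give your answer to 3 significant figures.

9250 N/m

k = Gd⁴/(8D³N_a) = (41.9×10³ × 11.4⁴) / (8 × 81.0³ × 18)
  = 7.07674e+08 / 7.65275e+07 = 9.2473 N/mm = 9247.3 N/m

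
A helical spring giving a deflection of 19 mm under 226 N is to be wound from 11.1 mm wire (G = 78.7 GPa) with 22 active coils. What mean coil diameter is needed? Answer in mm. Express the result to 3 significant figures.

82.9 mm

Required rate k = F/δ = 226/19 = 11.895 N/mm
D = (Gd⁴/(8N_a·k))^(1/3) = (78.7×10³·11.1⁴/(8·22·11.895))^(1/3)
  = (570689)^(1/3) = 82.9468 mm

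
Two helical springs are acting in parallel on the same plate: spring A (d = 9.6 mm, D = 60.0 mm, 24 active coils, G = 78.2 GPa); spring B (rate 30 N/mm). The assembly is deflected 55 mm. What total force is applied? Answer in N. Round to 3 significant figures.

k_A = Gd⁴/(8D³N_a) = (78.2×10³)(9.6⁴)/(8·60.0³·24) = 16.015 N/mm
Parallel: k_eq = 16.015 + 30 = 46.015 N/mm
F = k_eq·δ = 46.015·55 = 2530.8 N

2530 N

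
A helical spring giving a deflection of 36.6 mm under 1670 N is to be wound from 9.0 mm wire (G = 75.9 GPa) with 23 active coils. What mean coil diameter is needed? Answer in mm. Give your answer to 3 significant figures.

39.0 mm

Required rate k = F/δ = 1670/36.6 = 45.628 N/mm
D = (Gd⁴/(8N_a·k))^(1/3) = (75.9×10³·9.0⁴/(8·23·45.628))^(1/3)
  = (59314.2)^(1/3) = 38.9989 mm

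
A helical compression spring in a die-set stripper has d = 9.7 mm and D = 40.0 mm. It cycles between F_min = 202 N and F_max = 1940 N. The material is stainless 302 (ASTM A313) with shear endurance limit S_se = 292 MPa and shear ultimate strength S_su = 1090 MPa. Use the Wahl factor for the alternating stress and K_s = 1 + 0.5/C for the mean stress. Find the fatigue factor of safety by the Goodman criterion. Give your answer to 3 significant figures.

1.71

C = D/d = 40.0/9.7 = 4.1237; K_W = (4C−1)/(4C−4)+0.615/C = 1.3892; K_s = 1+0.5/C = 1.1213
F_a = (F_max−F_min)/2 = 869 N; F_m = (F_max+F_min)/2 = 1071 N
τ_a = K_W·8F_aD/(πd³) = 1.3892 × 96.985 = 134.74 MPa
τ_m = K_s·8F_mD/(πd³) = 1.1213 × 119.53 = 134.02 MPa
Goodman: 1/n_f = τ_a/S_se + τ_m/S_su = 134.74/292 + 134.02/1090 = 0.46142 + 0.12296 = 0.58438
n_f = 1/0.58438 = 1.711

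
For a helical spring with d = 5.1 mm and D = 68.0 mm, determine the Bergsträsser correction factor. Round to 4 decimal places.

1.0993

C = D/d = 68.0/5.1 = 13.3333
K_B = (4C+2)/(4C−3) = 55.333/50.333 = 1.0993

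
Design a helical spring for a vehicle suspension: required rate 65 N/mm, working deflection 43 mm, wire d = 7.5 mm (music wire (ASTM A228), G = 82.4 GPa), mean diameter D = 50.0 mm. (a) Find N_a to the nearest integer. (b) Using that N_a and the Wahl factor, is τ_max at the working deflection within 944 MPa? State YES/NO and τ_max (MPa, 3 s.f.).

(a) 4 coils; (b) NO, τ_max = 1040 MPa

N_a = Gd⁴/(8D³k) = (82.4×10³)(7.5⁴)/(8·50.0³·65) = 4.011 → N_a = 4
Actual rate k = Gd⁴/(8D³·4) = 65.18 N/mm
Working load F = kδ = 65.18·43 = 2802.7 N
C = 50.0/7.5 = 6.6667; K_W = (4C−1)/(4C−4)+0.615/C = 1.2246
τ_max = K_W·8FD/(πd³) = 1.2246·845.88 = 1035.9 MPa
τ_max > 944 MPa → exceeds allowable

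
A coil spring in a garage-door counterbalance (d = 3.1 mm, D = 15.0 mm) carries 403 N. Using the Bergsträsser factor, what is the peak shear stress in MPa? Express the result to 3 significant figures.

Spring index C = D/d = 15.0/3.1 = 4.8387
K_B = (4C+2)/(4C−3) = 21.355/16.355 = 1.3057
τ₀ = 8FD/(πd³) = 8·403·15.0/(π·3.1³) = 48360/93.591 = 516.72 MPa
τ_max = K·τ₀ = 1.3057 × 516.72 = 674.69 MPa

675 MPa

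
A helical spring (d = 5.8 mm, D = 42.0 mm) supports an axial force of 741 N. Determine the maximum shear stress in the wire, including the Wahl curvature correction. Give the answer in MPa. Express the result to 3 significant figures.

Spring index C = D/d = 42.0/5.8 = 7.2414
K_W = (4C−1)/(4C−4) + 0.615/C = 27.966/24.966 + 0.0849 = 1.2051
τ₀ = 8FD/(πd³) = 8·741·42.0/(π·5.8³) = 248976/612.96 = 406.18 MPa
τ_max = K·τ₀ = 1.2051 × 406.18 = 489.49 MPa

489 MPa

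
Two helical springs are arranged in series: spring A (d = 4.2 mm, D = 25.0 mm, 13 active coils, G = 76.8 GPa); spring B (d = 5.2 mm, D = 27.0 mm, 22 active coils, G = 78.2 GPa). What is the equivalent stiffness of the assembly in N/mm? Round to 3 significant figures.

k_A = Gd⁴/(8D³N_a) = (76.8×10³)(4.2⁴)/(8·25.0³·13) = 14.706 N/mm
k_B = Gd⁴/(8D³N_a) = (78.2×10³)(5.2⁴)/(8·27.0³·22) = 16.505 N/mm
Series: 1/k_eq = 1/14.706 + 1/16.505 = 0.12859; k_eq = 7.7769 N/mm

7.78 N/mm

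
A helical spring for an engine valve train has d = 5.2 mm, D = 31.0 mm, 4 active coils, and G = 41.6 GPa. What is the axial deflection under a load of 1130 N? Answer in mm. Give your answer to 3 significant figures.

k = Gd⁴/(8D³N_a) = (41.6×10³)(5.2⁴)/(8·31.0³·4) = 31.906 N/mm
δ = F/k = 1130 / 31.906 = 35.417 mm

35.4 mm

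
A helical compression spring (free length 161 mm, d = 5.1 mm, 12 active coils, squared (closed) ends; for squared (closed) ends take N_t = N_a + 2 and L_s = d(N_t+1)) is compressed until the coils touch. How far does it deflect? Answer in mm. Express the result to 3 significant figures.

N_t = 14; L_s = 5.1·15 = 76.5 mm
δ_solid = L₀ − L_s = 161 − 76.5 = 84.5 mm

84.5 mm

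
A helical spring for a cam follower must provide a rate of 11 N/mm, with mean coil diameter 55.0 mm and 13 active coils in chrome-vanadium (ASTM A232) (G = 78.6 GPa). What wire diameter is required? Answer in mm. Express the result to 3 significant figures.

7.01 mm

d = (8D³N_a·k / G)^(1/4) = (8·55.0³·13·11 / (78.6×10³))^0.25
  = (2421.5)^0.25 = 7.0149 mm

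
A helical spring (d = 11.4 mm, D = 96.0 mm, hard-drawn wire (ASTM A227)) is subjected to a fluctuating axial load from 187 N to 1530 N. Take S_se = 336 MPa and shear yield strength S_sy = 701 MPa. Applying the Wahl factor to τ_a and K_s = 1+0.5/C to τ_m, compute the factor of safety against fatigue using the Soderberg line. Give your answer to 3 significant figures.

1.66

C = D/d = 96.0/11.4 = 8.4211; K_W = (4C−1)/(4C−4)+0.615/C = 1.1741; K_s = 1+0.5/C = 1.0594
F_a = (F_max−F_min)/2 = 671.5 N; F_m = (F_max+F_min)/2 = 858.5 N
τ_a = K_W·8F_aD/(πd³) = 1.1741 × 110.8 = 130.09 MPa
τ_m = K_s·8F_mD/(πd³) = 1.0594 × 141.66 = 150.07 MPa
Soderberg: 1/n_f = τ_a/S_se + τ_m/S_sy = 130.09/336 + 150.07/701 = 0.38717 + 0.21408 = 0.60125
n_f = 1/0.60125 = 1.663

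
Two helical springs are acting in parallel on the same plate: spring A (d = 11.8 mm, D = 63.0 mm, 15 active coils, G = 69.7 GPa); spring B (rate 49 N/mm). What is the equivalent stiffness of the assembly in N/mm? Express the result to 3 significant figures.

94.0 N/mm

k_A = Gd⁴/(8D³N_a) = (69.7×10³)(11.8⁴)/(8·63.0³·15) = 45.036 N/mm
Parallel: k_eq = 45.036 + 49 = 94.036 N/mm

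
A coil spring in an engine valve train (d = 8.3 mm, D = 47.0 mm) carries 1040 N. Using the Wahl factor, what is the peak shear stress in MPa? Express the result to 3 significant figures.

Spring index C = D/d = 47.0/8.3 = 5.6627
K_W = (4C−1)/(4C−4) + 0.615/C = 21.651/18.651 + 0.1086 = 1.2695
τ₀ = 8FD/(πd³) = 8·1040·47.0/(π·8.3³) = 391040/1796.3 = 217.69 MPa
τ_max = K·τ₀ = 1.2695 × 217.69 = 276.35 MPa

276 MPa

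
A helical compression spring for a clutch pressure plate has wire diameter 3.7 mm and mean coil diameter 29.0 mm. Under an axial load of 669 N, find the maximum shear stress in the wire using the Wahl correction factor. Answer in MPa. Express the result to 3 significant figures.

Spring index C = D/d = 29.0/3.7 = 7.8378
K_W = (4C−1)/(4C−4) + 0.615/C = 30.351/27.351 + 0.0785 = 1.1881
τ₀ = 8FD/(πd³) = 8·669·29.0/(π·3.7³) = 155208/159.13 = 975.35 MPa
τ_max = K·τ₀ = 1.1881 × 975.35 = 1158.9 MPa

1160 MPa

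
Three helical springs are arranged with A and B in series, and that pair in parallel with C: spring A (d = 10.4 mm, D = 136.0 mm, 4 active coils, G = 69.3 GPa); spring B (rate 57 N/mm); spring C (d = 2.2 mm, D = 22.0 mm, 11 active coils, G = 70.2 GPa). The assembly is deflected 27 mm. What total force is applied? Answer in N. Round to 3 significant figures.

k_A = Gd⁴/(8D³N_a) = (69.3×10³)(10.4⁴)/(8·136.0³·4) = 10.072 N/mm
k_C = Gd⁴/(8D³N_a) = (70.2×10³)(2.2⁴)/(8·22.0³·11) = 1.755 N/mm
Springs A,B series: k_AB = 1/(1/10.072+1/57) = 8.5593 N/mm; parallel with C: k_eq = 8.5593+1.755 = 10.314 N/mm
F = k_eq·δ = 10.314·27 = 278.48 N

278 N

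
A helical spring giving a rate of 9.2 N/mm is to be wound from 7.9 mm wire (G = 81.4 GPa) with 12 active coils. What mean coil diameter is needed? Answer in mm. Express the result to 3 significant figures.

D = (Gd⁴/(8N_a·k))^(1/3) = (81.4×10³·7.9⁴/(8·12·9.2))^(1/3)
  = (358983)^(1/3) = 71.0708 mm

71.1 mm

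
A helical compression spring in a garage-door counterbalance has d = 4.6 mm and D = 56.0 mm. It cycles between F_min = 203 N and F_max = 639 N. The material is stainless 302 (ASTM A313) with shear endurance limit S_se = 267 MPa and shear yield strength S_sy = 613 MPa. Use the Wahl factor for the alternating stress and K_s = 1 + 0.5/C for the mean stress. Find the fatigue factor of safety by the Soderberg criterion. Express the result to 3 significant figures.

C = D/d = 56.0/4.6 = 12.1739; K_W = (4C−1)/(4C−4)+0.615/C = 1.1176; K_s = 1+0.5/C = 1.0411
F_a = (F_max−F_min)/2 = 218 N; F_m = (F_max+F_min)/2 = 421 N
τ_a = K_W·8F_aD/(πd³) = 1.1176 × 319.38 = 356.95 MPa
τ_m = K_s·8F_mD/(πd³) = 1.0411 × 616.79 = 642.12 MPa
Soderberg: 1/n_f = τ_a/S_se + τ_m/S_sy = 356.95/267 + 642.12/613 = 1.33691 + 1.04751 = 2.3844
n_f = 1/2.3844 = 0.4194

0.419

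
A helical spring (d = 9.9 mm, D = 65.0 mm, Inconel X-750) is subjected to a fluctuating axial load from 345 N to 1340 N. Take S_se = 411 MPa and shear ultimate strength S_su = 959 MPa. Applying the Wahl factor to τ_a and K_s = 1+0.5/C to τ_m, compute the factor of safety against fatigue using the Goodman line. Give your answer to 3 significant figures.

2.41

C = D/d = 65.0/9.9 = 6.5657; K_W = (4C−1)/(4C−4)+0.615/C = 1.2284; K_s = 1+0.5/C = 1.0762
F_a = (F_max−F_min)/2 = 497.5 N; F_m = (F_max+F_min)/2 = 842.5 N
τ_a = K_W·8F_aD/(πd³) = 1.2284 × 84.867 = 104.25 MPa
τ_m = K_s·8F_mD/(πd³) = 1.0762 × 143.72 = 154.67 MPa
Goodman: 1/n_f = τ_a/S_se + τ_m/S_su = 104.25/411 + 154.67/959 = 0.25366 + 0.16128 = 0.41493
n_f = 1/0.41493 = 2.41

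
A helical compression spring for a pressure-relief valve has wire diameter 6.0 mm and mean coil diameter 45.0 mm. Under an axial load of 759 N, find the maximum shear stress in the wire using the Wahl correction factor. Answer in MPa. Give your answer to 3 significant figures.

Spring index C = D/d = 45.0/6.0 = 7.5000
K_W = (4C−1)/(4C−4) + 0.615/C = 29.000/26.000 + 0.0820 = 1.1974
τ₀ = 8FD/(πd³) = 8·759·45.0/(π·6.0³) = 273240/678.58 = 402.66 MPa
τ_max = K·τ₀ = 1.1974 × 402.66 = 482.14 MPa

482 MPa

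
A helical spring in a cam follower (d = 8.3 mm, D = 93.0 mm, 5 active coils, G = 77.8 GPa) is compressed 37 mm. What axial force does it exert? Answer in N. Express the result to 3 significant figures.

k = Gd⁴/(8D³N_a) = (77.8×10³)(8.3⁴)/(8·93.0³·5) = 11.476 N/mm
F = k·δ = 11.476 × 37 = 424.6 N

425 N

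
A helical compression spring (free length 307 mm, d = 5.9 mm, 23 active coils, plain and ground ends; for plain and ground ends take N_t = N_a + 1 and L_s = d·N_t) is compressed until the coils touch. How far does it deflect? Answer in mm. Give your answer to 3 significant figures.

165 mm

N_t = 24; L_s = 5.9·24 = 141.6 mm
δ_solid = L₀ − L_s = 307 − 141.6 = 165.4 mm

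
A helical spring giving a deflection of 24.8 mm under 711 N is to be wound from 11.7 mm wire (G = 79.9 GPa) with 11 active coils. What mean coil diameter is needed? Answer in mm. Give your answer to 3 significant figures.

Required rate k = F/δ = 711/24.8 = 28.669 N/mm
D = (Gd⁴/(8N_a·k))^(1/3) = (79.9×10³·11.7⁴/(8·11·28.669))^(1/3)
  = (593458)^(1/3) = 84.0356 mm

84.0 mm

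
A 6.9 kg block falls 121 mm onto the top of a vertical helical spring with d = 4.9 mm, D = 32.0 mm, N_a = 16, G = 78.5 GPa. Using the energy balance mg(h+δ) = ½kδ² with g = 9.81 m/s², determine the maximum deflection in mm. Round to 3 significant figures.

k = Gd⁴/(8D³N_a) = (78.5×10³)(4.9⁴)/(8·32.0³·16) = 10.789 N/mm
W = mg = 6.9 × 9.81 = 67.689 N
½kδ² − Wδ − Wh = 0 → δ = (W + √(W² + 2kWh))/k
δ = (67.689 + √(4581.8 + 176737))/10.789 = (67.689 + 425.82)/10.789 = 45.74 mm

45.7 mm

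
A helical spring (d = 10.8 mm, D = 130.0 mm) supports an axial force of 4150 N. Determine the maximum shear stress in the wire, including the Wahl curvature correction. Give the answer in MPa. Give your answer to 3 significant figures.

Spring index C = D/d = 130.0/10.8 = 12.0370
K_W = (4C−1)/(4C−4) + 0.615/C = 47.148/44.148 + 0.0511 = 1.1190
τ₀ = 8FD/(πd³) = 8·4150·130.0/(π·10.8³) = 4.316e+06/3957.5 = 1090.6 MPa
τ_max = K·τ₀ = 1.1190 × 1090.6 = 1220.4 MPa

1220 MPa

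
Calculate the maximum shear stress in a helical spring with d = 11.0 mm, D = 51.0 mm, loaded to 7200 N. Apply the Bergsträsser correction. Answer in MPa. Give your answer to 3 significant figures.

Spring index C = D/d = 51.0/11.0 = 4.6364
K_B = (4C+2)/(4C−3) = 20.545/15.545 = 1.3216
τ₀ = 8FD/(πd³) = 8·7200·51.0/(π·11.0³) = 2.9376e+06/4181.5 = 702.53 MPa
τ_max = K·τ₀ = 1.3216 × 702.53 = 928.49 MPa

928 MPa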